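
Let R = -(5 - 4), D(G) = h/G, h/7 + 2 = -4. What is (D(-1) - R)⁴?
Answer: 3418801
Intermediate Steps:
h = -42 (h = -14 + 7*(-4) = -14 - 28 = -42)
D(G) = -42/G
R = -1 (R = -1*1 = -1)
(D(-1) - R)⁴ = (-42/(-1) - 1*(-1))⁴ = (-42*(-1) + 1)⁴ = (42 + 1)⁴ = 43⁴ = 3418801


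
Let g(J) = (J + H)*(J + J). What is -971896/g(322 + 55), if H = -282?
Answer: -485948/35815 ≈ -13.568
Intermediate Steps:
g(J) = 2*J*(-282 + J) (g(J) = (J - 282)*(J + J) = (-282 + J)*(2*J) = 2*J*(-282 + J))
-971896/g(322 + 55) = -971896*1/(2*(-282 + (322 + 55))*(322 + 55)) = -971896*1/(754*(-282 + 377)) = -971896/(2*377*95) = -971896/71630 = -971896*1/71630 = -485948/35815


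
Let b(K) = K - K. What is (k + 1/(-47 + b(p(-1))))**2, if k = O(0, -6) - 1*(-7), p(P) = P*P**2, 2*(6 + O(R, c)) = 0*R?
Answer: 2116/2209 ≈ 0.95790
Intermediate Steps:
O(R, c) = -6 (O(R, c) = -6 + (0*R)/2 = -6 + (1/2)*0 = -6 + 0 = -6)
p(P) = P**3
b(K) = 0
k = 1 (k = -6 - 1*(-7) = -6 + 7 = 1)
(k + 1/(-47 + b(p(-1))))**2 = (1 + 1/(-47 + 0))**2 = (1 + 1/(-47))**2 = (1 - 1/47)**2 = (46/47)**2 = 2116/2209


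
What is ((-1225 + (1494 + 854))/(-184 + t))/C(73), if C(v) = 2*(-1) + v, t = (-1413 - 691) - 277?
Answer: -1123/182115 ≈ -0.0061664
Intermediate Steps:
t = -2381 (t = -2104 - 277 = -2381)
C(v) = -2 + v
((-1225 + (1494 + 854))/(-184 + t))/C(73) = ((-1225 + (1494 + 854))/(-184 - 2381))/(-2 + 73) = ((-1225 + 2348)/(-2565))/71 = (1123*(-1/2565))*(1/71) = -1123/2565*1/71 = -1123/182115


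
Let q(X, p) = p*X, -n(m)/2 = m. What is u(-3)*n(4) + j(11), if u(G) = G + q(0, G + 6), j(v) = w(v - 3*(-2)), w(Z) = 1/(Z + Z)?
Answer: 817/34 ≈ 24.029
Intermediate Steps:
n(m) = -2*m
w(Z) = 1/(2*Z)
j(v) = 1/(2*(6 + v)) (j(v) = 1/(2*(v - 3*(-2))) = 1/(2*(v + 6)) = 1/(2*(6 + v)))
q(X, p) = X*p
u(G) = G (u(G) = G + 0*(G + 6) = G + 0*(6 + G) = G + 0 = G)
u(-3)*n(4) + j(11) = -(-6)*4 + 1/(2*(6 + 11)) = -3*(-8) + (1/2)/17 = 24 + (1/2)*(1/17) = 24 + 1/34 = 817/34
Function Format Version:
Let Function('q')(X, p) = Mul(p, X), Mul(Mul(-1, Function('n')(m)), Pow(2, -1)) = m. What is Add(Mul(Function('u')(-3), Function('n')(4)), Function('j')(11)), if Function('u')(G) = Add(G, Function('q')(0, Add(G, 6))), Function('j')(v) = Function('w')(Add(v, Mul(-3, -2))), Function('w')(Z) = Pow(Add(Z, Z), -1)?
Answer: Rational(817, 34) ≈ 24.029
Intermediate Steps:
Function('n')(m) = Mul(-2, m)
Function('w')(Z) = Mul(Rational(1, 2), Pow(Z, -1)) (Function('w')(Z) = Pow(Mul(2, Z), -1) = Mul(Rational(1, 2), Pow(Z, -1)))
Function('j')(v) = Mul(Rational(1, 2), Pow(Add(6, v), -1)) (Function('j')(v) = Mul(Rational(1, 2), Pow(Add(v, Mul(-3, -2)), -1)) = Mul(Rational(1, 2), Pow(Add(v, 6), -1)) = Mul(Rational(1, 2), Pow(Add(6, v), -1)))
Function('q')(X, p) = Mul(X, p)
Function('u')(G) = G (Function('u')(G) = Add(G, Mul(0, Add(G, 6))) = Add(G, Mul(0, Add(6, G))) = Add(G, 0) = G)
Add(Mul(Function('u')(-3), Function('n')(4)), Function('j')(11)) = Add(Mul(-3, Mul(-2, 4)), Mul(Rational(1, 2), Pow(Add(6, 11), -1))) = Add(Mul(-3, -8), Mul(Rational(1, 2), Pow(17, -1))) = Add(24, Mul(Rational(1, 2), Rational(1, 17))) = Add(24, Rational(1, 34)) = Rational(817, 34)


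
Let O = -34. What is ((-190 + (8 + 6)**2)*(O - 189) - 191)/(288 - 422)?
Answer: 1529/134 ≈ 11.410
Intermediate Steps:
((-190 + (8 + 6)**2)*(O - 189) - 191)/(288 - 422) = ((-190 + (8 + 6)**2)*(-34 - 189) - 191)/(288 - 422) = ((-190 + 14**2)*(-223) - 191)/(-134) = ((-190 + 196)*(-223) - 191)*(-1/134) = (6*(-223) - 191)*(-1/134) = (-1338 - 191)*(-1/134) = -1529*(-1/134) = 1529/134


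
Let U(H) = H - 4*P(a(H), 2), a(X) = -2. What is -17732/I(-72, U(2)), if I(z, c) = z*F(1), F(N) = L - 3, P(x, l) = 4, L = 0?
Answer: -4433/54 ≈ -82.093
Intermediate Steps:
F(N) = -3 (F(N) = 0 - 3 = -3)
U(H) = -16 + H (U(H) = H - 4*4 = H - 16 = -16 + H)
I(z, c) = -3*z (I(z, c) = z*(-3) = -3*z)
-17732/I(-72, U(2)) = -17732/((-3*(-72))) = -17732/216 = -17732*1/216 = -4433/54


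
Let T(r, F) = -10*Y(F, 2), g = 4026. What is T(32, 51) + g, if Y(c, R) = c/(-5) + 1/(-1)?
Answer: 4138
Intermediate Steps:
Y(c, R) = -1 - c/5 (Y(c, R) = c*(-⅕) + 1*(-1) = -c/5 - 1 = -1 - c/5)
T(r, F) = 10 + 2*F (T(r, F) = -10*(-1 - F/5) = 10 + 2*F)
T(32, 51) + g = (10 + 2*51) + 4026 = (10 + 102) + 4026 = 112 + 4026 = 4138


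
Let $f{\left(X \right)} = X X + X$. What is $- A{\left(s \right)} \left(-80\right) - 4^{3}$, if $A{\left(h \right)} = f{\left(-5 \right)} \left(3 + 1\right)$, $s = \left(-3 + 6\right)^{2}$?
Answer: $6336$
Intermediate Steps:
$f{\left(X \right)} = X + X^{2}$ ($f{\left(X \right)} = X^{2} + X = X + X^{2}$)
$s = 9$ ($s = 3^{2} = 9$)
$A{\left(h \right)} = 80$ ($A{\left(h \right)} = - 5 \left(1 - 5\right) \left(3 + 1\right) = \left(-5\right) \left(-4\right) 4 = 20 \cdot 4 = 80$)
$- A{\left(s \right)} \left(-80\right) - 4^{3} = - 80 \left(-80\right) - 4^{3} = \left(-1\right) \left(-6400\right) - 64 = 6400 - 64 = 6336$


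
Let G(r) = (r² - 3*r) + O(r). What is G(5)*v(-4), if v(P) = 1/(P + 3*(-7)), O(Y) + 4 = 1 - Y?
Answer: -2/25 ≈ -0.080000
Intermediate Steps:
O(Y) = -3 - Y (O(Y) = -4 + (1 - Y) = -3 - Y)
v(P) = 1/(-21 + P) (v(P) = 1/(P - 21) = 1/(-21 + P))
G(r) = -3 + r² - 4*r (G(r) = (r² - 3*r) + (-3 - r) = -3 + r² - 4*r)
G(5)*v(-4) = (-3 + 5² - 4*5)/(-21 - 4) = (-3 + 25 - 20)/(-25) = 2*(-1/25) = -2/25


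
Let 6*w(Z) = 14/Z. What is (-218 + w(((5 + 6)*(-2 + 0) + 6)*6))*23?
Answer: -1444193/288 ≈ -5014.6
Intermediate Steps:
w(Z) = 7/(3*Z) (w(Z) = (14/Z)/6 = 7/(3*Z))
(-218 + w(((5 + 6)*(-2 + 0) + 6)*6))*23 = (-218 + 7/(3*((((5 + 6)*(-2 + 0) + 6)*6))))*23 = (-218 + 7/(3*(((11*(-2) + 6)*6))))*23 = (-218 + 7/(3*(((-22 + 6)*6))))*23 = (-218 + 7/(3*((-16*6))))*23 = (-218 + (7/3)/(-96))*23 = (-218 + (7/3)*(-1/96))*23 = (-218 - 7/288)*23 = -62791/288*23 = -1444193/288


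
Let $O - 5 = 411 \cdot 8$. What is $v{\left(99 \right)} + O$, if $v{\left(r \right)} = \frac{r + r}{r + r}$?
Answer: $3294$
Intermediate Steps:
$v{\left(r \right)} = 1$ ($v{\left(r \right)} = \frac{2 r}{2 r} = 2 r \frac{1}{2 r} = 1$)
$O = 3293$ ($O = 5 + 411 \cdot 8 = 5 + 3288 = 3293$)
$v{\left(99 \right)} + O = 1 + 3293 = 3294$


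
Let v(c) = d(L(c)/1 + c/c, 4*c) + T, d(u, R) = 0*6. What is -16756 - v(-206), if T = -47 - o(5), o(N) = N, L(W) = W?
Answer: -16704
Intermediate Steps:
d(u, R) = 0
T = -52 (T = -47 - 1*5 = -47 - 5 = -52)
v(c) = -52 (v(c) = 0 - 52 = -52)
-16756 - v(-206) = -16756 - 1*(-52) = -16756 + 52 = -16704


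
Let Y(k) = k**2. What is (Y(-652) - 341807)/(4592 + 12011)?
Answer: 83297/16603 ≈ 5.0170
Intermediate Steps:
(Y(-652) - 341807)/(4592 + 12011) = ((-652)**2 - 341807)/(4592 + 12011) = (425104 - 341807)/16603 = 83297*(1/16603) = 83297/16603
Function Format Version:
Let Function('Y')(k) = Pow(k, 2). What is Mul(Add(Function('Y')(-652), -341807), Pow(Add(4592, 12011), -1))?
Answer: Rational(83297, 16603) ≈ 5.0170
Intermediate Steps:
Mul(Add(Function('Y')(-652), -341807), Pow(Add(4592, 12011), -1)) = Mul(Add(Pow(-652, 2), -341807), Pow(Add(4592, 12011), -1)) = Mul(Add(425104, -341807), Pow(16603, -1)) = Mul(83297, Rational(1, 16603)) = Rational(83297, 16603)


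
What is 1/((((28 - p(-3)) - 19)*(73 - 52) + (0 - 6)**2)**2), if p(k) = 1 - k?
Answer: 1/19881 ≈ 5.0299e-5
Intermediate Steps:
1/((((28 - p(-3)) - 19)*(73 - 52) + (0 - 6)**2)**2) = 1/((((28 - (1 - 1*(-3))) - 19)*(73 - 52) + (0 - 6)**2)**2) = 1/((((28 - (1 + 3)) - 19)*21 + (-6)**2)**2) = 1/((((28 - 1*4) - 19)*21 + 36)**2) = 1/((((28 - 4) - 19)*21 + 36)**2) = 1/(((24 - 19)*21 + 36)**2) = 1/((5*21 + 36)**2) = 1/((105 + 36)**2) = 1/(141**2) = 1/19881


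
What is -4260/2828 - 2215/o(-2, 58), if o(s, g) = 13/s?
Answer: 3118165/9191 ≈ 339.26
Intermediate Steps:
-4260/2828 - 2215/o(-2, 58) = -4260/2828 - 2215/(13/(-2)) = -4260*1/2828 - 2215/(13*(-½)) = -1065/707 - 2215/(-13/2) = -1065/707 - 2215*(-2/13) = -1065/707 + 4430/13 = 3118165/9191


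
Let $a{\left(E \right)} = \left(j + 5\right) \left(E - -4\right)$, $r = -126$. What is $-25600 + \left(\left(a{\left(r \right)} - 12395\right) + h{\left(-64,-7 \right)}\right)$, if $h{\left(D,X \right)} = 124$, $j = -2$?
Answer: $-38237$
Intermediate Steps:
$a{\left(E \right)} = 12 + 3 E$ ($a{\left(E \right)} = \left(-2 + 5\right) \left(E - -4\right) = 3 \left(E + 4\right) = 3 \left(4 + E\right) = 12 + 3 E$)
$-25600 + \left(\left(a{\left(r \right)} - 12395\right) + h{\left(-64,-7 \right)}\right) = -25600 + \left(\left(\left(12 + 3 \left(-126\right)\right) - 12395\right) + 124\right) = -25600 + \left(\left(\left(12 - 378\right) - 12395\right) + 124\right) = -25600 + \left(\left(-366 - 12395\right) + 124\right) = -25600 + \left(-12761 + 124\right) = -25600 - 12637 = -38237$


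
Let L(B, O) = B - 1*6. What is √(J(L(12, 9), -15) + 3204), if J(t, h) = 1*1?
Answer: √3205 ≈ 56.613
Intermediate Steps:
L(B, O) = -6 + B (L(B, O) = B - 6 = -6 + B)
J(t, h) = 1
√(J(L(12, 9), -15) + 3204) = √(1 + 3204) = √3205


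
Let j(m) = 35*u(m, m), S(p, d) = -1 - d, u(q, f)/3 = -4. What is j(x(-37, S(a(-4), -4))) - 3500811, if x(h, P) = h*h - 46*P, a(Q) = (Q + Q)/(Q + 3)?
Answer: -3501231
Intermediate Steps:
u(q, f) = -12 (u(q, f) = 3*(-4) = -12)
a(Q) = 2*Q/(3 + Q) (a(Q) = (2*Q)/(3 + Q) = 2*Q/(3 + Q))
x(h, P) = h² - 46*P
j(m) = -420 (j(m) = 35*(-12) = -420)
j(x(-37, S(a(-4), -4))) - 3500811 = -420 - 3500811 = -3501231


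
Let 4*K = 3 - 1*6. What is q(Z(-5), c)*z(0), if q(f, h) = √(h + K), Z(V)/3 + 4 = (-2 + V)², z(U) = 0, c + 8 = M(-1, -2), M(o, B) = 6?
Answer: 0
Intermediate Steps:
c = -2 (c = -8 + 6 = -2)
K = -¾ (K = (3 - 1*6)/4 = (3 - 6)/4 = (¼)*(-3) = -¾ ≈ -0.75000)
Z(V) = -12 + 3*(-2 + V)²
q(f, h) = √(-¾ + h) (q(f, h) = √(h - ¾) = √(-¾ + h))
q(Z(-5), c)*z(0) = (√(-3 + 4*(-2))/2)*0 = (√(-3 - 8)/2)*0 = (√(-11)/2)*0 = ((I*√11)/2)*0 = (I*√11/2)*0 = 0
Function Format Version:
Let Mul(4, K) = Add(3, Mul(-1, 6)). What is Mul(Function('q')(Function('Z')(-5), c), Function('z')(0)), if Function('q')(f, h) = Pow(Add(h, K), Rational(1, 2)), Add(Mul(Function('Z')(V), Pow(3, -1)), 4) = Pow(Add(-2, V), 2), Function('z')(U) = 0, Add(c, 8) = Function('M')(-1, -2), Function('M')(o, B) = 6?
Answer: 0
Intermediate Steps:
c = -2 (c = Add(-8, 6) = -2)
K = Rational(-3, 4) (K = Mul(Rational(1, 4), Add(3, Mul(-1, 6))) = Mul(Rational(1, 4), Add(3, -6)) = Mul(Rational(1, 4), -3) = Rational(-3, 4) ≈ -0.75000)
Function('Z')(V) = Add(-12, Mul(3, Pow(Add(-2, V), 2)))
Function('q')(f, h) = Pow(Add(Rational(-3, 4), h), Rational(1, 2)) (Function('q')(f, h) = Pow(Add(h, Rational(-3, 4)), Rational(1, 2)) = Pow(Add(Rational(-3, 4), h), Rational(1, 2)))
Mul(Function('q')(Function('Z')(-5), c), Function('z')(0)) = Mul(Mul(Rational(1, 2), Pow(Add(-3, Mul(4, -2)), Rational(1, 2))), 0) = Mul(Mul(Rational(1, 2), Pow(Add(-3, -8), Rational(1, 2))), 0) = Mul(Mul(Rational(1, 2), Pow(-11, Rational(1, 2))), 0) = Mul(Mul(Rational(1, 2), Mul(I, Pow(11, Rational(1, 2)))), 0) = Mul(Mul(Rational(1, 2), I, Pow(11, Rational(1, 2))), 0) = 0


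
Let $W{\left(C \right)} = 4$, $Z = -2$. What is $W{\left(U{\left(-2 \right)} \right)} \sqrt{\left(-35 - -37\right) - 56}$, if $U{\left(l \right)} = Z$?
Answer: $12 i \sqrt{6} \approx 29.394 i$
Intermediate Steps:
$U{\left(l \right)} = -2$
$W{\left(U{\left(-2 \right)} \right)} \sqrt{\left(-35 - -37\right) - 56} = 4 \sqrt{\left(-35 - -37\right) - 56} = 4 \sqrt{\left(-35 + 37\right) - 56} = 4 \sqrt{2 - 56} = 4 \sqrt{-54} = 4 \cdot 3 i \sqrt{6} = 12 i \sqrt{6}$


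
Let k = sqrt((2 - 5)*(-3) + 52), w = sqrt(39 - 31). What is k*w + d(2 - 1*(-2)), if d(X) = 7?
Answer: 7 + 2*sqrt(122) ≈ 29.091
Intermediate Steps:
w = 2*sqrt(2) (w = sqrt(8) = 2*sqrt(2) ≈ 2.8284)
k = sqrt(61) (k = sqrt(-3*(-3) + 52) = sqrt(9 + 52) = sqrt(61) ≈ 7.8102)
k*w + d(2 - 1*(-2)) = sqrt(61)*(2*sqrt(2)) + 7 = 2*sqrt(122) + 7 = 7 + 2*sqrt(122)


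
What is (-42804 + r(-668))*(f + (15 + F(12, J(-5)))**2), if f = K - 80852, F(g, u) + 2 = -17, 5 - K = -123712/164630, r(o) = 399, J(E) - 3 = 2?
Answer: 56428688930229/16463 ≈ 3.4276e+9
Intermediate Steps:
J(E) = 5 (J(E) = 3 + 2 = 5)
K = 473431/82315 (K = 5 - (-123712)/164630 = 5 - 1*(-61856/82315) = 5 + 61856/82315 = 473431/82315 ≈ 5.7515)
F(g, u) = -19 (F(g, u) = -2 - 17 = -19)
f = -6654858949/82315 (f = 473431/82315 - 80852 = -6654858949/82315 ≈ -80846.)
(-42804 + r(-668))*(f + (15 + F(12, J(-5)))**2) = (-42804 + 399)*(-6654858949/82315 + (15 - 19)**2) = -42405*(-6654858949/82315 + (-4)**2) = -42405*(-6654858949/82315 + 16) = -42405*(-6653541909/82315) = 56428688930229/16463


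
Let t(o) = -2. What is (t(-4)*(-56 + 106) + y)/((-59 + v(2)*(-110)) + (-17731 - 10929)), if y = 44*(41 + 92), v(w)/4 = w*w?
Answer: -5752/30479 ≈ -0.18872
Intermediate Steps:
v(w) = 4*w² (v(w) = 4*(w*w) = 4*w²)
y = 5852 (y = 44*133 = 5852)
(t(-4)*(-56 + 106) + y)/((-59 + v(2)*(-110)) + (-17731 - 10929)) = (-2*(-56 + 106) + 5852)/((-59 + (4*2²)*(-110)) + (-17731 - 10929)) = (-2*50 + 5852)/((-59 + (4*4)*(-110)) - 28660) = (-100 + 5852)/((-59 + 16*(-110)) - 28660) = 5752/((-59 - 1760) - 28660) = 5752/(-1819 - 28660) = 5752/(-30479) = 5752*(-1/30479) = -5752/30479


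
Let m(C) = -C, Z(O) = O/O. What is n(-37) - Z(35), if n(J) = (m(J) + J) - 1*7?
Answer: -8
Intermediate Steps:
Z(O) = 1
n(J) = -7 (n(J) = (-J + J) - 1*7 = 0 - 7 = -7)
n(-37) - Z(35) = -7 - 1*1 = -7 - 1 = -8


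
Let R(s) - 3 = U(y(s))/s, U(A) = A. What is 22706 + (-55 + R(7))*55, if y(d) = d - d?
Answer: 19846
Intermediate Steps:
y(d) = 0
R(s) = 3 (R(s) = 3 + 0/s = 3 + 0 = 3)
22706 + (-55 + R(7))*55 = 22706 + (-55 + 3)*55 = 22706 - 52*55 = 22706 - 2860 = 19846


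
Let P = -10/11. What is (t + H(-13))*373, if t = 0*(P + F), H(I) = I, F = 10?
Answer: -4849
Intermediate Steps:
P = -10/11 (P = -10*1/11 = -10/11 ≈ -0.90909)
t = 0 (t = 0*(-10/11 + 10) = 0*(100/11) = 0)
(t + H(-13))*373 = (0 - 13)*373 = -13*373 = -4849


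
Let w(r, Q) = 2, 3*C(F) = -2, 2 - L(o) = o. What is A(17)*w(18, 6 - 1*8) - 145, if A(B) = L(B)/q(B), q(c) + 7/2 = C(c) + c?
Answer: -11345/77 ≈ -147.34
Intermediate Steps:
L(o) = 2 - o
C(F) = -⅔ (C(F) = (⅓)*(-2) = -⅔)
q(c) = -25/6 + c (q(c) = -7/2 + (-⅔ + c) = -25/6 + c)
A(B) = (2 - B)/(-25/6 + B)
A(17)*w(18, 6 - 1*8) - 145 = (6*(2 - 1*17)/(-25 + 6*17))*2 - 145 = (6*(2 - 17)/(-25 + 102))*2 - 145 = (6*(-15)/77)*2 - 145 = (6*(1/77)*(-15))*2 - 145 = -90/77*2 - 145 = -180/77 - 145 = -11345/77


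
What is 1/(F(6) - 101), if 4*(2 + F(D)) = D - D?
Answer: -1/103 ≈ -0.0097087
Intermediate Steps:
F(D) = -2 (F(D) = -2 + (D - D)/4 = -2 + (¼)*0 = -2 + 0 = -2)
1/(F(6) - 101) = 1/(-2 - 101) = 1/(-103) = -1/103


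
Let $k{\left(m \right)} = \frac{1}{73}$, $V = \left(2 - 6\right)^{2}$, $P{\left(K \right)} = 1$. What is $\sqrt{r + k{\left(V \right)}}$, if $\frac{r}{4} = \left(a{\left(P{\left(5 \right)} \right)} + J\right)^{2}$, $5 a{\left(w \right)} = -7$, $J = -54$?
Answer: $\frac{\sqrt{1635557189}}{365} \approx 110.8$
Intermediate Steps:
$a{\left(w \right)} = - \frac{7}{5}$ ($a{\left(w \right)} = \frac{1}{5} \left(-7\right) = - \frac{7}{5}$)
$V = 16$ ($V = \left(-4\right)^{2} = 16$)
$k{\left(m \right)} = \frac{1}{73}$
$r = \frac{306916}{25}$ ($r = 4 \left(- \frac{7}{5} - 54\right)^{2} = 4 \left(- \frac{277}{5}\right)^{2} = 4 \cdot \frac{76729}{25} = \frac{306916}{25} \approx 12277.0$)
$\sqrt{r + k{\left(V \right)}} = \sqrt{\frac{306916}{25} + \frac{1}{73}} = \sqrt{\frac{22404893}{1825}} = \frac{\sqrt{1635557189}}{365}$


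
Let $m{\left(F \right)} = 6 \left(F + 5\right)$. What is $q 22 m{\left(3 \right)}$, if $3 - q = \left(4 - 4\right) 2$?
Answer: $3168$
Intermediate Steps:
$q = 3$ ($q = 3 - \left(4 - 4\right) 2 = 3 - 0 \cdot 2 = 3 - 0 = 3 + 0 = 3$)
$m{\left(F \right)} = 30 + 6 F$ ($m{\left(F \right)} = 6 \left(5 + F\right) = 30 + 6 F$)
$q 22 m{\left(3 \right)} = 3 \cdot 22 \left(30 + 6 \cdot 3\right) = 66 \left(30 + 18\right) = 66 \cdot 48 = 3168$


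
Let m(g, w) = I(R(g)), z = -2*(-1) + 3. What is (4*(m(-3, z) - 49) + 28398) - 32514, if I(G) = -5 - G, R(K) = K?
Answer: -4320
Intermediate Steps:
z = 5 (z = 2 + 3 = 5)
m(g, w) = -5 - g
(4*(m(-3, z) - 49) + 28398) - 32514 = (4*((-5 - 1*(-3)) - 49) + 28398) - 32514 = (4*((-5 + 3) - 49) + 28398) - 32514 = (4*(-2 - 49) + 28398) - 32514 = (4*(-51) + 28398) - 32514 = (-204 + 28398) - 32514 = 28194 - 32514 = -4320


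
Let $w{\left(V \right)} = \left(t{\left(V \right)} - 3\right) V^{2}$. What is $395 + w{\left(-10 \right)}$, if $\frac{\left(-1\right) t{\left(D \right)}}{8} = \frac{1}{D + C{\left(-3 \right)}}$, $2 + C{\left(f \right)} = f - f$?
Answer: $\frac{485}{3} \approx 161.67$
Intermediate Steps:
$C{\left(f \right)} = -2$ ($C{\left(f \right)} = -2 + \left(f - f\right) = -2 + 0 = -2$)
$t{\left(D \right)} = - \frac{8}{-2 + D}$ ($t{\left(D \right)} = - \frac{8}{D - 2} = - \frac{8}{-2 + D}$)
$w{\left(V \right)} = V^{2} \left(-3 - \frac{8}{-2 + V}\right)$ ($w{\left(V \right)} = \left(- \frac{8}{-2 + V} - 3\right) V^{2} = \left(-3 - \frac{8}{-2 + V}\right) V^{2} = V^{2} \left(-3 - \frac{8}{-2 + V}\right)$)
$395 + w{\left(-10 \right)} = 395 + \frac{\left(-10\right)^{2} \left(-2 - -30\right)}{-2 - 10} = 395 + \frac{100 \left(-2 + 30\right)}{-12} = 395 + 100 \left(- \frac{1}{12}\right) 28 = 395 - \frac{700}{3} = \frac{485}{3}$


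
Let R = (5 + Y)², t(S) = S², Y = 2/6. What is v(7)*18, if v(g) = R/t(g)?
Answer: 512/49 ≈ 10.449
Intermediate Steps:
Y = ⅓ (Y = 2*(⅙) = ⅓ ≈ 0.33333)
R = 256/9 (R = (5 + ⅓)² = (16/3)² = 256/9 ≈ 28.444)
v(g) = 256/(9*g²) (v(g) = 256/(9*(g²)) = 256/(9*g²))
v(7)*18 = ((256/9)/7²)*18 = ((256/9)*(1/49))*18 = (256/441)*18 = 512/49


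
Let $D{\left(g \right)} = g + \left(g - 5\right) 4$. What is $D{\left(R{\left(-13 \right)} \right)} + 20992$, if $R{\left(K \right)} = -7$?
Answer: $20937$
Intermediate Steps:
$D{\left(g \right)} = -20 + 5 g$ ($D{\left(g \right)} = g + \left(-5 + g\right) 4 = g + \left(-20 + 4 g\right) = -20 + 5 g$)
$D{\left(R{\left(-13 \right)} \right)} + 20992 = \left(-20 + 5 \left(-7\right)\right) + 20992 = \left(-20 - 35\right) + 20992 = -55 + 20992 = 20937$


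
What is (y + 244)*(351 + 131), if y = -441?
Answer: -94954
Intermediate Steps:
(y + 244)*(351 + 131) = (-441 + 244)*(351 + 131) = -197*482 = -94954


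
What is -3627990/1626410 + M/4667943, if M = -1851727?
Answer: -1994691783464/759198917463 ≈ -2.6274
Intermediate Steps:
-3627990/1626410 + M/4667943 = -3627990/1626410 - 1851727/4667943 = -3627990*1/1626410 - 1851727*1/4667943 = -362799/162641 - 1851727/4667943 = -1994691783464/759198917463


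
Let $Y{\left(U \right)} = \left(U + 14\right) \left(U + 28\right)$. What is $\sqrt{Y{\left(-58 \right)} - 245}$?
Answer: $5 \sqrt{43} \approx 32.787$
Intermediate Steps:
$Y{\left(U \right)} = \left(14 + U\right) \left(28 + U\right)$
$\sqrt{Y{\left(-58 \right)} - 245} = \sqrt{\left(392 + \left(-58\right)^{2} + 42 \left(-58\right)\right) - 245} = \sqrt{\left(392 + 3364 - 2436\right) - 245} = \sqrt{1320 - 245} = \sqrt{1075} = 5 \sqrt{43}$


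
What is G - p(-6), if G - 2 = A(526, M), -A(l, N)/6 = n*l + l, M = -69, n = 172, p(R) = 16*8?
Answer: -546114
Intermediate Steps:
p(R) = 128
A(l, N) = -1038*l (A(l, N) = -6*(172*l + l) = -1038*l)
G = -545986 (G = 2 - 1038*526 = 2 - 545988 = -545986)
G - p(-6) = -545986 - 1*128 = -545986 - 128 = -546114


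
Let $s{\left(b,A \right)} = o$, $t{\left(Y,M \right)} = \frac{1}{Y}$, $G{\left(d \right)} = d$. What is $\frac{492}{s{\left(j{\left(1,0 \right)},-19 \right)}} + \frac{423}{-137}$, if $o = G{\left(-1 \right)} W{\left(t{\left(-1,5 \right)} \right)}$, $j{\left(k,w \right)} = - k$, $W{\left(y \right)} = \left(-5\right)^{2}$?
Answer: $- \frac{77979}{3425} \approx -22.768$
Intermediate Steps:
$W{\left(y \right)} = 25$
$o = -25$ ($o = \left(-1\right) 25 = -25$)
$s{\left(b,A \right)} = -25$
$\frac{492}{s{\left(j{\left(1,0 \right)},-19 \right)}} + \frac{423}{-137} = \frac{492}{-25} + \frac{423}{-137} = 492 \left(- \frac{1}{25}\right) + 423 \left(- \frac{1}{137}\right) = - \frac{492}{25} - \frac{423}{137} = - \frac{77979}{3425}$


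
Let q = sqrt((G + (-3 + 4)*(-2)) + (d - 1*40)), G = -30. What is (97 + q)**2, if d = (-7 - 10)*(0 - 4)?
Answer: 9405 + 388*I ≈ 9405.0 + 388.0*I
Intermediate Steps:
d = 68 (d = -17*(-4) = 68)
q = 2*I (q = sqrt((-30 + (-3 + 4)*(-2)) + (68 - 1*40)) = sqrt((-30 + 1*(-2)) + (68 - 40)) = sqrt((-30 - 2) + 28) = sqrt(-32 + 28) = sqrt(-4) = 2*I ≈ 2.0*I)
(97 + q)**2 = (97 + 2*I)**2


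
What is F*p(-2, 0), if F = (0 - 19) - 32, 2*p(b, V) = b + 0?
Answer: 51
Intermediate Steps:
p(b, V) = b/2 (p(b, V) = (b + 0)/2 = b/2)
F = -51 (F = -19 - 32 = -51)
F*p(-2, 0) = -51*(-2)/2 = -51*(-1) = 51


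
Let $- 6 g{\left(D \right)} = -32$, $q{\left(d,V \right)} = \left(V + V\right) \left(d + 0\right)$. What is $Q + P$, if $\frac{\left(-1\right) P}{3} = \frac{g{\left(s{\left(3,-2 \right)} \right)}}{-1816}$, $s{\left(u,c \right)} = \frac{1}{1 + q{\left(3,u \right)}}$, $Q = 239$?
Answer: $\frac{54255}{227} \approx 239.01$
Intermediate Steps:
$q{\left(d,V \right)} = 2 V d$
$s{\left(u,c \right)} = \frac{1}{1 + 6 u}$ ($s{\left(u,c \right)} = \frac{1}{1 + 2 u 3} = \frac{1}{1 + 6 u}$)
$g{\left(D \right)} = \frac{16}{3}$ ($g{\left(D \right)} = \left(- \frac{1}{6}\right) \left(-32\right) = \frac{16}{3}$)
$P = \frac{2}{227}$ ($P = - 3 \frac{16}{3 \left(-1816\right)} = - 3 \cdot \frac{16}{3} \left(- \frac{1}{1816}\right) = \left(-3\right) \left(- \frac{2}{681}\right) = \frac{2}{227} \approx 0.0088106$)
$Q + P = 239 + \frac{2}{227} = \frac{54255}{227}$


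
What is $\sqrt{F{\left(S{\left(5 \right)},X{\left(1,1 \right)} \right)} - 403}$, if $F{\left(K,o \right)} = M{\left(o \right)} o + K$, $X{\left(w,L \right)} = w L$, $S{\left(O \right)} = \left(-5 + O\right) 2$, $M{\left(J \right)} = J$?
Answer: $i \sqrt{402} \approx 20.05 i$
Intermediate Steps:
$S{\left(O \right)} = -10 + 2 O$
$X{\left(w,L \right)} = L w$
$F{\left(K,o \right)} = K + o^{2}$ ($F{\left(K,o \right)} = o o + K = o^{2} + K = K + o^{2}$)
$\sqrt{F{\left(S{\left(5 \right)},X{\left(1,1 \right)} \right)} - 403} = \sqrt{\left(\left(-10 + 2 \cdot 5\right) + \left(1 \cdot 1\right)^{2}\right) - 403} = \sqrt{\left(\left(-10 + 10\right) + 1^{2}\right) - 403} = \sqrt{\left(0 + 1\right) - 403} = \sqrt{1 - 403} = \sqrt{-402} = i \sqrt{402}$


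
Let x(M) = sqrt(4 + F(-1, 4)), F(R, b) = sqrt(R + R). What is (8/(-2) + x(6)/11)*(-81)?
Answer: 324 - 81*sqrt(4 + I*sqrt(2))/11 ≈ 309.05 - 2.5648*I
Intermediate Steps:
F(R, b) = sqrt(2)*sqrt(R) (F(R, b) = sqrt(2*R) = sqrt(2)*sqrt(R))
x(M) = sqrt(4 + I*sqrt(2)) (x(M) = sqrt(4 + sqrt(2)*sqrt(-1)) = sqrt(4 + sqrt(2)*I) = sqrt(4 + I*sqrt(2)))
(8/(-2) + x(6)/11)*(-81) = (8/(-2) + sqrt(4 + I*sqrt(2))/11)*(-81) = (8*(-1/2) + sqrt(4 + I*sqrt(2))*(1/11))*(-81) = (-4 + sqrt(4 + I*sqrt(2))/11)*(-81) = 324 - 81*sqrt(4 + I*sqrt(2))/11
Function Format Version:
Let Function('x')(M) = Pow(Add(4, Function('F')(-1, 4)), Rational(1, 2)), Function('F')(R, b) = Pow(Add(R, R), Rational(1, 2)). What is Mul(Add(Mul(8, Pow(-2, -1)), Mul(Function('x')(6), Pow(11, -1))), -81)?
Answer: Add(324, Mul(Rational(-81, 11), Pow(Add(4, Mul(I, Pow(2, Rational(1, 2)))), Rational(1, 2)))) ≈ Add(309.05, Mul(-2.5648, I))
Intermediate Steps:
Function('F')(R, b) = Mul(Pow(2, Rational(1, 2)), Pow(R, Rational(1, 2))) (Function('F')(R, b) = Pow(Mul(2, R), Rational(1, 2)) = Mul(Pow(2, Rational(1, 2)), Pow(R, Rational(1, 2))))
Function('x')(M) = Pow(Add(4, Mul(I, Pow(2, Rational(1, 2)))), Rational(1, 2)) (Function('x')(M) = Pow(Add(4, Mul(Pow(2, Rational(1, 2)), Pow(-1, Rational(1, 2)))), Rational(1, 2)) = Pow(Add(4, Mul(Pow(2, Rational(1, 2)), I)), Rational(1, 2)) = Pow(Add(4, Mul(I, Pow(2, Rational(1, 2)))), Rational(1, 2)))
Mul(Add(Mul(8, Pow(-2, -1)), Mul(Function('x')(6), Pow(11, -1))), -81) = Mul(Add(Mul(8, Pow(-2, -1)), Mul(Pow(Add(4, Mul(I, Pow(2, Rational(1, 2)))), Rational(1, 2)), Pow(11, -1))), -81) = Mul(Add(Mul(8, Rational(-1, 2)), Mul(Pow(Add(4, Mul(I, Pow(2, Rational(1, 2)))), Rational(1, 2)), Rational(1, 11))), -81) = Mul(Add(-4, Mul(Rational(1, 11), Pow(Add(4, Mul(I, Pow(2, Rational(1, 2)))), Rational(1, 2)))), -81) = Add(324, Mul(Rational(-81, 11), Pow(Add(4, Mul(I, Pow(2, Rational(1, 2)))), Rational(1, 2))))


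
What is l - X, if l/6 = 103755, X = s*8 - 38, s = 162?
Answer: 621272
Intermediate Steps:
X = 1258 (X = 162*8 - 38 = 1296 - 38 = 1258)
l = 622530 (l = 6*103755 = 622530)
l - X = 622530 - 1*1258 = 622530 - 1258 = 621272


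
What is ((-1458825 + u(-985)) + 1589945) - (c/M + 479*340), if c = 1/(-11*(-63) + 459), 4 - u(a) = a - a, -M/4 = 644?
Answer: -94178230271/2967552 ≈ -31736.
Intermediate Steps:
M = -2576 (M = -4*644 = -2576)
u(a) = 4 (u(a) = 4 - (a - a) = 4 - 1*0 = 4 + 0 = 4)
c = 1/1152 (c = 1/(693 + 459) = 1/1152 ≈ 0.00086806)
((-1458825 + u(-985)) + 1589945) - (c/M + 479*340) = ((-1458825 + 4) + 1589945) - ((1/1152)/(-2576) + 479*340) = (-1458821 + 1589945) - ((1/1152)*(-1/2576) + 162860) = 131124 - (-1/2967552 + 162860) = 131124 - 1*483295518719/2967552 = 131124 - 483295518719/2967552 = -94178230271/2967552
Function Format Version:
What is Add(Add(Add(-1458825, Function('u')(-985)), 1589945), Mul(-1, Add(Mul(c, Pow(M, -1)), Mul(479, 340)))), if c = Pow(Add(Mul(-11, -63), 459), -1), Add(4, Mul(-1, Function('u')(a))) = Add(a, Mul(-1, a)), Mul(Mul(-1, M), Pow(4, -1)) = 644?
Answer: Rational(-94178230271, 2967552) ≈ -31736.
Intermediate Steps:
M = -2576 (M = Mul(-4, 644) = -2576)
Function('u')(a) = 4 (Function('u')(a) = Add(4, Mul(-1, Add(a, Mul(-1, a)))) = Add(4, Mul(-1, 0)) = Add(4, 0) = 4)
c = Rational(1, 1152) (c = Pow(Add(693, 459), -1) = Pow(1152, -1) = Rational(1, 1152) ≈ 0.00086806)
Add(Add(Add(-1458825, Function('u')(-985)), 1589945), Mul(-1, Add(Mul(c, Pow(M, -1)), Mul(479, 340)))) = Add(Add(Add(-1458825, 4), 1589945), Mul(-1, Add(Mul(Rational(1, 1152), Pow(-2576, -1)), Mul(479, 340)))) = Add(Add(-1458821, 1589945), Mul(-1, Add(Mul(Rational(1, 1152), Rational(-1, 2576)), 162860))) = Add(131124, Mul(-1, Add(Rational(-1, 2967552), 162860))) = Add(131124, Mul(-1, Rational(483295518719, 2967552))) = Add(131124, Rational(-483295518719, 2967552)) = Rational(-94178230271, 2967552)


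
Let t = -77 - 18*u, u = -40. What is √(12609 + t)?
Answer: 2*√3313 ≈ 115.12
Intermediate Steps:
t = 643 (t = -77 - 18*(-40) = -77 + 720 = 643)
√(12609 + t) = √(12609 + 643) = √13252 = 2*√3313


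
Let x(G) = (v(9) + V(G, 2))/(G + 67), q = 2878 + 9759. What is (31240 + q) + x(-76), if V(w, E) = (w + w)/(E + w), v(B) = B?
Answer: 14610632/333 ≈ 43876.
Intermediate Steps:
q = 12637
V(w, E) = 2*w/(E + w) (V(w, E) = (2*w)/(E + w) = 2*w/(E + w))
x(G) = (9 + 2*G/(2 + G))/(67 + G) (x(G) = (9 + 2*G/(2 + G))/(G + 67) = (9 + 2*G/(2 + G))/(67 + G))
(31240 + q) + x(-76) = (31240 + 12637) + (18 + 11*(-76))/((2 - 76)*(67 - 76)) = 43877 + (18 - 836)/(-74*(-9)) = 43877 - 1/74*(-1/9)*(-818) = 43877 - 409/333 = 14610632/333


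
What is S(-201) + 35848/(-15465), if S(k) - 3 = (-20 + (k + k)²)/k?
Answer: -832258871/1036155 ≈ -803.22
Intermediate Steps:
S(k) = 3 + (-20 + 4*k²)/k (S(k) = 3 + (-20 + (k + k)²)/k = 3 + (-20 + (2*k)²)/k = 3 + (-20 + 4*k²)/k)
S(-201) + 35848/(-15465) = (3 - 20/(-201) + 4*(-201)) + 35848/(-15465) = (3 - 20*(-1/201) - 804) + 35848*(-1/15465) = (3 + 20/201 - 804) - 35848/15465 = -160981/201 - 35848/15465 = -832258871/1036155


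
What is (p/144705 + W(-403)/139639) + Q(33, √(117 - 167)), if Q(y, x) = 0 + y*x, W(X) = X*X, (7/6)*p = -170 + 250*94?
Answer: 12270428509/9429682031 + 165*I*√2 ≈ 1.3013 + 233.35*I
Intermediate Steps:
p = 139980/7 (p = 6*(-170 + 250*94)/7 = 6*(-170 + 23500)/7 = (6/7)*23330 = 139980/7 ≈ 19997.)
W(X) = X²
Q(y, x) = x*y (Q(y, x) = 0 + x*y = x*y)
(p/144705 + W(-403)/139639) + Q(33, √(117 - 167)) = ((139980/7)/144705 + (-403)²/139639) + √(117 - 167)*33 = ((139980/7)*(1/144705) + 162409*(1/139639)) + √(-50)*33 = (9332/67529 + 162409/139639) + (5*I*√2)*33 = 12270428509/9429682031 + 165*I*√2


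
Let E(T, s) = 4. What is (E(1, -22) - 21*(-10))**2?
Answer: 45796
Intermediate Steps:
(E(1, -22) - 21*(-10))**2 = (4 - 21*(-10))**2 = (4 + 210)**2 = 214**2 = 45796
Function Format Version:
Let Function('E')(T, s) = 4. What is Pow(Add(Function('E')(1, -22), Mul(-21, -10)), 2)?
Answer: 45796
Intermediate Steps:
Pow(Add(Function('E')(1, -22), Mul(-21, -10)), 2) = Pow(Add(4, Mul(-21, -10)), 2) = Pow(Add(4, 210), 2) = Pow(214, 2) = 45796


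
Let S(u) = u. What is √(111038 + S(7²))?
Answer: 3*√12343 ≈ 333.30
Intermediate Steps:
√(111038 + S(7²)) = √(111038 + 7²) = √(111038 + 49) = √111087 = 3*√12343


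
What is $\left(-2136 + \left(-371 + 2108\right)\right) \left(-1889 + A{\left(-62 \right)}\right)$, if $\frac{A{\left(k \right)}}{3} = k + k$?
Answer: $902139$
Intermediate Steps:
$A{\left(k \right)} = 6 k$ ($A{\left(k \right)} = 3 \left(k + k\right) = 3 \cdot 2 k = 6 k$)
$\left(-2136 + \left(-371 + 2108\right)\right) \left(-1889 + A{\left(-62 \right)}\right) = \left(-2136 + \left(-371 + 2108\right)\right) \left(-1889 + 6 \left(-62\right)\right) = \left(-2136 + 1737\right) \left(-1889 - 372\right) = \left(-399\right) \left(-2261\right) = 902139$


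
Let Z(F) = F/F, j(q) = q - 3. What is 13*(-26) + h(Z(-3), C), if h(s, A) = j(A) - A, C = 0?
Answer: -341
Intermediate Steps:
j(q) = -3 + q
Z(F) = 1
h(s, A) = -3 (h(s, A) = (-3 + A) - A = -3)
13*(-26) + h(Z(-3), C) = 13*(-26) - 3 = -338 - 3 = -341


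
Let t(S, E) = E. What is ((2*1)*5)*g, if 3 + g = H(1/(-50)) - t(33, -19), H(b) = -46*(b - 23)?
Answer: 53746/5 ≈ 10749.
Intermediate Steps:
H(b) = 1058 - 46*b (H(b) = -46*(-23 + b) = 1058 - 46*b)
g = 26873/25 (g = -3 + ((1058 - 46/(-50)) - 1*(-19)) = -3 + ((1058 - 46*(-1/50)) + 19) = -3 + ((1058 + 23/25) + 19) = -3 + (26473/25 + 19) = -3 + 26948/25 = 26873/25 ≈ 1074.9)
((2*1)*5)*g = ((2*1)*5)*(26873/25) = (2*5)*(26873/25) = 10*(26873/25) = 53746/5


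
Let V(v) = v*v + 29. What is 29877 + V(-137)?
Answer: 48675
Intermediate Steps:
V(v) = 29 + v² (V(v) = v² + 29 = 29 + v²)
29877 + V(-137) = 29877 + (29 + (-137)²) = 29877 + (29 + 18769) = 29877 + 18798 = 48675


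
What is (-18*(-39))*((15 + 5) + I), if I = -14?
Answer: 4212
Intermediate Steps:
(-18*(-39))*((15 + 5) + I) = (-18*(-39))*((15 + 5) - 14) = 702*(20 - 14) = 702*6 = 4212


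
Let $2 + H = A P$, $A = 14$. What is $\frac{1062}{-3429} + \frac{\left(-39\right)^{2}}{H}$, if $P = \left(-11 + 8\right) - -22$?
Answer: $\frac{182783}{33528} \approx 5.4517$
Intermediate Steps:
$P = 19$ ($P = -3 + 22 = 19$)
$H = 264$ ($H = -2 + 14 \cdot 19 = -2 + 266 = 264$)
$\frac{1062}{-3429} + \frac{\left(-39\right)^{2}}{H} = \frac{1062}{-3429} + \frac{\left(-39\right)^{2}}{264} = 1062 \left(- \frac{1}{3429}\right) + 1521 \cdot \frac{1}{264} = - \frac{118}{381} + \frac{507}{88} = \frac{182783}{33528}$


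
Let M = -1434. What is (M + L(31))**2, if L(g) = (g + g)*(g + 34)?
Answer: 6739216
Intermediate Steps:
L(g) = 2*g*(34 + g) (L(g) = (2*g)*(34 + g) = 2*g*(34 + g))
(M + L(31))**2 = (-1434 + 2*31*(34 + 31))**2 = (-1434 + 2*31*65)**2 = (-1434 + 4030)**2 = 2596**2 = 6739216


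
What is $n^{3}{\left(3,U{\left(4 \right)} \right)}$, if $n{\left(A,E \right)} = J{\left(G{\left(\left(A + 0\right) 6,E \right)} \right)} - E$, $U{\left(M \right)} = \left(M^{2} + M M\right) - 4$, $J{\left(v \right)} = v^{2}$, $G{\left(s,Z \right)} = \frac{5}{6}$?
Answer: $- \frac{949862087}{46656} \approx -20359.0$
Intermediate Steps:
$G{\left(s,Z \right)} = \frac{5}{6}$ ($G{\left(s,Z \right)} = 5 \cdot \frac{1}{6} = \frac{5}{6}$)
$U{\left(M \right)} = -4 + 2 M^{2}$ ($U{\left(M \right)} = \left(M^{2} + M^{2}\right) - 4 = 2 M^{2} - 4 = -4 + 2 M^{2}$)
$n{\left(A,E \right)} = \frac{25}{36} - E$ ($n{\left(A,E \right)} = \left(\frac{5}{6}\right)^{2} - E = \frac{25}{36} - E$)
$n^{3}{\left(3,U{\left(4 \right)} \right)} = \left(\frac{25}{36} - \left(-4 + 2 \cdot 4^{2}\right)\right)^{3} = \left(\frac{25}{36} - \left(-4 + 2 \cdot 16\right)\right)^{3} = \left(\frac{25}{36} - \left(-4 + 32\right)\right)^{3} = \left(\frac{25}{36} - 28\right)^{3} = \left(- \frac{983}{36}\right)^{3} = - \frac{949862087}{46656}$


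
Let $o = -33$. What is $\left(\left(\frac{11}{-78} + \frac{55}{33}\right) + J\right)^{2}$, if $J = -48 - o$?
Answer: $\frac{1104601}{6084} \approx 181.56$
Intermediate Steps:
$J = -15$ ($J = -48 - -33 = -48 + 33 = -15$)
$\left(\left(\frac{11}{-78} + \frac{55}{33}\right) + J\right)^{2} = \left(\left(\frac{11}{-78} + \frac{55}{33}\right) - 15\right)^{2} = \left(\left(11 \left(- \frac{1}{78}\right) + 55 \cdot \frac{1}{33}\right) - 15\right)^{2} = \left(\left(- \frac{11}{78} + \frac{5}{3}\right) - 15\right)^{2} = \left(\frac{119}{78} - 15\right)^{2} = \left(- \frac{1051}{78}\right)^{2} = \frac{1104601}{6084}$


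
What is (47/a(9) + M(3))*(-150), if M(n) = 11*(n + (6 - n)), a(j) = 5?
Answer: -11310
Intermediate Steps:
M(n) = 66 (M(n) = 11*6 = 66)
(47/a(9) + M(3))*(-150) = (47/5 + 66)*(-150) = (377/5)*(-150) = -11310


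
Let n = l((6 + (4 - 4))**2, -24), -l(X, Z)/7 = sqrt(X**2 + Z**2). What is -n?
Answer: 84*sqrt(13) ≈ 302.87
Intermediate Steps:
l(X, Z) = -7*sqrt(X**2 + Z**2)
n = -84*sqrt(13) (n = -7*sqrt(((6 + (4 - 4))**2)**2 + (-24)**2) = -7*sqrt(((6 + 0)**2)**2 + 576) = -7*sqrt((6**2)**2 + 576) = -7*sqrt(36**2 + 576) = -7*sqrt(1296 + 576) = -84*sqrt(13) ≈ -302.87)
-n = -(-84)*sqrt(13) = 84*sqrt(13)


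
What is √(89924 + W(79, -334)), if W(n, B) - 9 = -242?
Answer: √89691 ≈ 299.48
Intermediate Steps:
W(n, B) = -233 (W(n, B) = 9 - 242 = -233)
√(89924 + W(79, -334)) = √(89924 - 233) = √89691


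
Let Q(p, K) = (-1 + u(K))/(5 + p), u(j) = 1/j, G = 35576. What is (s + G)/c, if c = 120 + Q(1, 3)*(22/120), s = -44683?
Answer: -4917780/64789 ≈ -75.905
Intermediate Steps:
Q(p, K) = (-1 + 1/K)/(5 + p)
c = 64789/540 (c = 120 + ((1 - 1*3)/(3*(5 + 1)))*(22/120) = 120 + ((⅓)*(1 - 3)/6)*(22*(1/120)) = 120 + ((⅓)*(⅙)*(-2))*(11/60) = 120 - ⅑*11/60 = 120 - 11/540 = 64789/540 ≈ 119.98)
(s + G)/c = (-44683 + 35576)/(64789/540) = -9107*540/64789 = -4917780/64789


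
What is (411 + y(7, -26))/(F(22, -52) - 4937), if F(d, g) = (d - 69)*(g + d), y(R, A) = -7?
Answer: -404/3527 ≈ -0.11454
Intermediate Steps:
F(d, g) = (-69 + d)*(d + g)
(411 + y(7, -26))/(F(22, -52) - 4937) = (411 - 7)/((22² - 69*22 - 69*(-52) + 22*(-52)) - 4937) = 404/((484 - 1518 + 3588 - 1144) - 4937) = 404/(1410 - 4937) = 404/(-3527) = 404*(-1/3527) = -404/3527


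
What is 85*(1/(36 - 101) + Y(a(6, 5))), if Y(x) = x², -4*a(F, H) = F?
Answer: 9877/52 ≈ 189.94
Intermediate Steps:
a(F, H) = -F/4
85*(1/(36 - 101) + Y(a(6, 5))) = 85*(1/(36 - 101) + (-¼*6)²) = 85*(1/(-65) + (-3/2)²) = 85*(-1/65 + 9/4) = 85*(581/260) = 9877/52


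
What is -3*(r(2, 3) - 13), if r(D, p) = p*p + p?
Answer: 3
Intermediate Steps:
r(D, p) = p + p**2 (r(D, p) = p**2 + p = p + p**2)
-3*(r(2, 3) - 13) = -3*(3*(1 + 3) - 13) = -3*(3*4 - 13) = -3*(12 - 13) = -3*(-1) = 3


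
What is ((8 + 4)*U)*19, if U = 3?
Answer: 684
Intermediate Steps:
((8 + 4)*U)*19 = ((8 + 4)*3)*19 = (12*3)*19 = 36*19 = 684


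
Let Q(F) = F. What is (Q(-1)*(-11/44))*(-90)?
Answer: -45/2 ≈ -22.500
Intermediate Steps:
(Q(-1)*(-11/44))*(-90) = -(-11)/44*(-90) = -1*(-¼)*(-90) = (¼)*(-90) = -45/2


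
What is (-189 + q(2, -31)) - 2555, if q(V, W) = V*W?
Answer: -2806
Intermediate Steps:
(-189 + q(2, -31)) - 2555 = (-189 + 2*(-31)) - 2555 = (-189 - 62) - 2555 = -251 - 2555 = -2806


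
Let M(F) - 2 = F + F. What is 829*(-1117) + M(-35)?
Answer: -926061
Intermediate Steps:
M(F) = 2 + 2*F (M(F) = 2 + (F + F) = 2 + 2*F)
829*(-1117) + M(-35) = 829*(-1117) + (2 + 2*(-35)) = -925993 + (2 - 70) = -925993 - 68 = -926061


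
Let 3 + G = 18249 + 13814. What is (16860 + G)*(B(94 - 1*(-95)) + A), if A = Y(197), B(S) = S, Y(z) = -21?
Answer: 8218560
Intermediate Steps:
A = -21
G = 32060 (G = -3 + (18249 + 13814) = -3 + 32063 = 32060)
(16860 + G)*(B(94 - 1*(-95)) + A) = (16860 + 32060)*((94 - 1*(-95)) - 21) = 48920*((94 + 95) - 21) = 48920*(189 - 21) = 48920*168 = 8218560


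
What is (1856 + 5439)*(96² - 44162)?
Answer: -254931070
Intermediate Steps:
(1856 + 5439)*(96² - 44162) = 7295*(9216 - 44162) = 7295*(-34946) = -254931070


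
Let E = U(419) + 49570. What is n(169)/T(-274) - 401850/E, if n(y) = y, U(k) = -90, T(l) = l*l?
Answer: -188505803/23217253 ≈ -8.1192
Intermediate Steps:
T(l) = l**2
E = 49480 (E = -90 + 49570 = 49480)
n(169)/T(-274) - 401850/E = 169/((-274)**2) - 401850/49480 = 169/75076 - 401850*1/49480 = 169*(1/75076) - 40185/4948 = 169/75076 - 40185/4948 = -188505803/23217253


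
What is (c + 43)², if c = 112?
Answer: 24025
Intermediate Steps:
(c + 43)² = (112 + 43)² = 155² = 24025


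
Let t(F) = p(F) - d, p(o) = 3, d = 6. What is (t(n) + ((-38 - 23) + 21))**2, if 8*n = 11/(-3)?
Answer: 1849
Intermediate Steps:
n = -11/24 (n = (11/(-3))/8 = (11*(-1/3))/8 = (1/8)*(-11/3) = -11/24 ≈ -0.45833)
t(F) = -3 (t(F) = 3 - 1*6 = 3 - 6 = -3)
(t(n) + ((-38 - 23) + 21))**2 = (-3 + ((-38 - 23) + 21))**2 = (-3 + (-61 + 21))**2 = (-3 - 40)**2 = (-43)**2 = 1849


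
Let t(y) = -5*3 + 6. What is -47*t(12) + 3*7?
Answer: 444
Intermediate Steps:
t(y) = -9 (t(y) = -15 + 6 = -9)
-47*t(12) + 3*7 = -47*(-9) + 3*7 = 423 + 21 = 444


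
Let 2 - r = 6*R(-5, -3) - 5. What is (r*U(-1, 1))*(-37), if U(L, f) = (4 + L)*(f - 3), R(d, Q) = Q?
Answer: 5550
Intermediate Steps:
U(L, f) = (-3 + f)*(4 + L) (U(L, f) = (4 + L)*(-3 + f) = (-3 + f)*(4 + L))
r = 25 (r = 2 - (6*(-3) - 5) = 2 - (-18 - 5) = 2 - 1*(-23) = 2 + 23 = 25)
(r*U(-1, 1))*(-37) = (25*(-12 - 3*(-1) + 4*1 - 1*1))*(-37) = (25*(-12 + 3 + 4 - 1))*(-37) = (25*(-6))*(-37) = -150*(-37) = 5550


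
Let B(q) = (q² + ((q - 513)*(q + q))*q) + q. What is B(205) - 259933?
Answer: -26105103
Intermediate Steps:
B(q) = q + q² + 2*q²*(-513 + q) (B(q) = (q² + ((-513 + q)*(2*q))*q) + q = (q² + (2*q*(-513 + q))*q) + q = (q² + 2*q²*(-513 + q)) + q = q + q² + 2*q²*(-513 + q))
B(205) - 259933 = 205*(1 - 1025*205 + 2*205²) - 259933 = 205*(1 - 210125 + 2*42025) - 259933 = 205*(1 - 210125 + 84050) - 259933 = 205*(-126074) - 259933 = -25845170 - 259933 = -26105103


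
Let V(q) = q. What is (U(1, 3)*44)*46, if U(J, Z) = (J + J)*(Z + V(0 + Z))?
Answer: 24288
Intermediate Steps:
U(J, Z) = 4*J*Z (U(J, Z) = (J + J)*(Z + (0 + Z)) = (2*J)*(Z + Z) = (2*J)*(2*Z) = 4*J*Z)
(U(1, 3)*44)*46 = ((4*1*3)*44)*46 = (12*44)*46 = 528*46 = 24288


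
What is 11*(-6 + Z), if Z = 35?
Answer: 319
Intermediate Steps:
11*(-6 + Z) = 11*(-6 + 35) = 11*29 = 319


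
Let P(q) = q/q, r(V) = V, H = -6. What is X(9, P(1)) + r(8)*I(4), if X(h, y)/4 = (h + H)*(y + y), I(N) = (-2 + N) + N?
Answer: 72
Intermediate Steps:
I(N) = -2 + 2*N
P(q) = 1
X(h, y) = 8*y*(-6 + h) (X(h, y) = 4*((h - 6)*(y + y)) = 4*((-6 + h)*(2*y)) = 4*(2*y*(-6 + h)) = 8*y*(-6 + h))
X(9, P(1)) + r(8)*I(4) = 8*1*(-6 + 9) + 8*(-2 + 2*4) = 8*1*3 + 8*(-2 + 8) = 24 + 8*6 = 24 + 48 = 72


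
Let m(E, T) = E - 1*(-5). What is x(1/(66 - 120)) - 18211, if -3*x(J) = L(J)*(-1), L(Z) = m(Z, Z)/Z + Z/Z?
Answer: -54901/3 ≈ -18300.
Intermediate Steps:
m(E, T) = 5 + E (m(E, T) = E + 5 = 5 + E)
L(Z) = 1 + (5 + Z)/Z (L(Z) = (5 + Z)/Z + Z/Z = (5 + Z)/Z + 1 = 1 + (5 + Z)/Z)
x(J) = ⅔ + 5/(3*J) (x(J) = -(2 + 5/J)*(-1)/3 = -(-2 - 5/J)/3 = ⅔ + 5/(3*J))
x(1/(66 - 120)) - 18211 = (5 + 2/(66 - 120))/(3*(1/(66 - 120))) - 18211 = (5 + 2/(-54))/(3*(1/(-54))) - 18211 = (5 + 2*(-1/54))/(3*(-1/54)) - 18211 = (⅓)*(-54)*(5 - 1/27) - 18211 = (⅓)*(-54)*(134/27) - 18211 = -268/3 - 18211 = -54901/3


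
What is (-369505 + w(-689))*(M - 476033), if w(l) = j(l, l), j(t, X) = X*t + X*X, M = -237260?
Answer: -413665002541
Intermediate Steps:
j(t, X) = X**2 + X*t (j(t, X) = X*t + X**2 = X**2 + X*t)
w(l) = 2*l**2 (w(l) = l*(l + l) = l*(2*l) = 2*l**2)
(-369505 + w(-689))*(M - 476033) = (-369505 + 2*(-689)**2)*(-237260 - 476033) = (-369505 + 2*474721)*(-713293) = (-369505 + 949442)*(-713293) = 579937*(-713293) = -413665002541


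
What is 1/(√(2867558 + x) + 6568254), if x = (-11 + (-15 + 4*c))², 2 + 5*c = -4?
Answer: 9122575/59919385750013 - 5*√7968074/359516314500078 ≈ 1.5221e-7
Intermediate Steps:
c = -6/5 (c = -⅖ + (⅕)*(-4) = -⅖ - ⅘ = -6/5 ≈ -1.2000)
x = 23716/25 (x = (-11 + (-15 + 4*(-6/5)))² = (-11 + (-15 - 24/5))² = (-11 - 99/5)² = (-154/5)² = 23716/25 ≈ 948.64)
1/(√(2867558 + x) + 6568254) = 1/(√(2867558 + 23716/25) + 6568254) = 1/(√(71712666/25) + 6568254) = 1/(3*√7968074/5 + 6568254) = 1/(6568254 + 3*√7968074/5)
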